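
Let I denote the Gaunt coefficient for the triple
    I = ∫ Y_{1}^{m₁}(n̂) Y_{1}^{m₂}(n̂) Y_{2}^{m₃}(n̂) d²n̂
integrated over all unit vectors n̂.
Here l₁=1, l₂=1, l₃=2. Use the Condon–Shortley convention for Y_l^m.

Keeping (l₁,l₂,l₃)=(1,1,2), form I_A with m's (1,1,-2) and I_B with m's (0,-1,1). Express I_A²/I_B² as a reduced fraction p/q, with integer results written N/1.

2/1

Same 1,1,2: normalisation and zero-m 3j drop out of the ratio.
A: Δ: 0! 2! 2! / 5! → 1/30; sum: t=0:+1/4 = 1/4; 3j²(1 1 2; 1 1 -2) = Δ·Π!·Σ² = 1/5  (sign +1)
B: Δ: 0! 2! 2! / 5! → 1/30; sum: t=0:+1/2 = 1/2; 3j²(1 1 2; 0 -1 1) = Δ·Π!·Σ² = 1/10  (sign -1)
I_A²/I_B² = (1/5)/(1/10) = 2/1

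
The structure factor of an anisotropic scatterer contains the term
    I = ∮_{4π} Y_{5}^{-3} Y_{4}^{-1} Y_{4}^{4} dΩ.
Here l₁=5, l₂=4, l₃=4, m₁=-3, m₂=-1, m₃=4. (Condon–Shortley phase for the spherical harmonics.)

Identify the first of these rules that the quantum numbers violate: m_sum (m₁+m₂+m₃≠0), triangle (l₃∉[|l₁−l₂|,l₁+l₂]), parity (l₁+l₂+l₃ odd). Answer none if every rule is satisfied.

Σmᵢ = 0  ✓
l₃∈[|l₁−l₂|,l₁+l₂]=[1,9], have l₃=4  ✓
Σlᵢ = 13 ⇒ odd  ✗

parity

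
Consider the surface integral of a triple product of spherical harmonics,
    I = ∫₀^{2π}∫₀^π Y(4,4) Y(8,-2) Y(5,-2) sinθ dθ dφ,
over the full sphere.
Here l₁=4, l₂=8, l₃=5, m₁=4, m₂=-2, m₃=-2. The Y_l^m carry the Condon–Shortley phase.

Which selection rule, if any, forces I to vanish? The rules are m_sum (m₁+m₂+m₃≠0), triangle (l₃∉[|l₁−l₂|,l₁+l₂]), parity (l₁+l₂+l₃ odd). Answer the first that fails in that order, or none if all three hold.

parity

azimuthal sum: 4 − 2 − 2 = 0  ✓
4 ≤ 5 ≤ 12 (triangle on l)  ✓
L = 4 + 8 + 5 = 17 (odd)  ✗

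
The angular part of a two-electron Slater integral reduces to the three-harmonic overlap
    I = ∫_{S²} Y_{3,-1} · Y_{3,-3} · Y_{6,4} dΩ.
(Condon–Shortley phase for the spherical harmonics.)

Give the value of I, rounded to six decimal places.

Rules hold: Σm=0, L=12 even, 0≤6≤6.
N = 7·7·13 = 637
Δ = 0!·6!·6!/13! = 1/12012
Racah Σ t=0..0: t=0:+1/1296 = 1/1296
⇒ 3j(3 3 6; 0 0 0)² = 100/3003, sgn +1
Racah Σ t=0..0: t=0:+1/34560 = 1/34560
⇒ 3j(3 3 6; -1 -3 4)² = 5/286, sgn +1
4πI² = N·(3j₀)²·(3jₘ)² = 1750/4719
I = +1·√(0.370841/4π) = 0.17178653

0.171787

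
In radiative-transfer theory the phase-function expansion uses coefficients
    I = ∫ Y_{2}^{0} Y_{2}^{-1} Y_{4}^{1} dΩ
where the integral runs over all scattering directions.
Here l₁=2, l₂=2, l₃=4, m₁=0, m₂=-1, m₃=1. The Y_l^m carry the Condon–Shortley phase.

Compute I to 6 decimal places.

Checks pass: Σm=0; 8 even; l₃=4∈[0,4].
(2·2+1)(2·2+1)(2·4+1) = 225
Δ: 0! 4! 4! / 9! → 1/630
sum: t=0:+1/16 = 1/16
3j²(2 2 4; 0 0 0) = Δ·Π!·Σ² = 2/35  (sign +1)
sum: t=0:+1/24 = 1/24
3j²(2 2 4; 0 -1 1) = Δ·Π!·Σ² = 1/21  (sign -1)
combine: 4πI² = 225·2/35·1/21 = 30/49
take √, sign -1: I = -0.22072812

-0.220728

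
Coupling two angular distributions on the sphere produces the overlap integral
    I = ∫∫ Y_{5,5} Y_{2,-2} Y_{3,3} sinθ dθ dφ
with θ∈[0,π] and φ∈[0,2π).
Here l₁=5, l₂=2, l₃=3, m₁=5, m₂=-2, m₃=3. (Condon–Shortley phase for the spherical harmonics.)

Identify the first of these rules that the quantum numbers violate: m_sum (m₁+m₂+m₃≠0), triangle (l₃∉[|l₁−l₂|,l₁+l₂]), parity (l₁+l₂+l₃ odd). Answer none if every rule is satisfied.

azimuthal sum: 5 − 2 + 3 = 6  ✗
3 ≤ 3 ≤ 7 (triangle on l)
L = 5 + 2 + 3 = 10 (even)

m_sum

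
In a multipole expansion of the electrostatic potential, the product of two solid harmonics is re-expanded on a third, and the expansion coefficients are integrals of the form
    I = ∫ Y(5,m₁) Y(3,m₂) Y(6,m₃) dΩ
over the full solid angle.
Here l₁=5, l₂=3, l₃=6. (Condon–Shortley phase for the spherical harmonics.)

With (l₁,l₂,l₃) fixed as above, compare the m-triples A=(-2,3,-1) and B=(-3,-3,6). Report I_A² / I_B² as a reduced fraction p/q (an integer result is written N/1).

49/33

Shared (l₁,l₂,l₃)=(5,3,6): N and (l;000)² cancel in I_A²/I_B².
A: Δ = 2!·8!·4!/15! = 1/675675; Racah Σ t=2..2: t=2:+1/34560 = 1/34560; ⇒ 3j(5 3 6; -2 3 -1)² = 7/429, sgn -1
B: Δ = 2!·8!·4!/15! = 1/675675; Racah Σ t=0..0: t=0:+1/1935360 = 1/1935360; ⇒ 3j(5 3 6; -3 -3 6)² = 1/91, sgn +1
I_A²/I_B² = (7/429)/(1/91) = 49/33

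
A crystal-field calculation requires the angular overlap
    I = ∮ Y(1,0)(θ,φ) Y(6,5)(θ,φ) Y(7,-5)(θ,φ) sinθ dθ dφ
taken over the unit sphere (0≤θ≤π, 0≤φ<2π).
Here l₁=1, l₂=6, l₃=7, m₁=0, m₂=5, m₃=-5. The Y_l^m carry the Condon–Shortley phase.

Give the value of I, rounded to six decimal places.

-0.171413

m-sum 0 ✓  L=14 even ✓  5≤7≤7 ✓
Π(2lᵢ+1) = 3×13×15 = 585
triangle coeff Δ(1,6,7) = 1/1365
Σ_t [0,0]: t=0:+1/518400 = 1/518400
(3j)²=7/195 [(1 6 7; 0 0 0)], sign=-1
Σ_t [0,0]: t=0:+1/39916800 = 1/39916800
(3j)²=8/455 [(1 6 7; 0 5 -5)], sign=+1
⇒ 4πI² = 24/65
I = (-1)√(24/65/(4π)) = -0.17141310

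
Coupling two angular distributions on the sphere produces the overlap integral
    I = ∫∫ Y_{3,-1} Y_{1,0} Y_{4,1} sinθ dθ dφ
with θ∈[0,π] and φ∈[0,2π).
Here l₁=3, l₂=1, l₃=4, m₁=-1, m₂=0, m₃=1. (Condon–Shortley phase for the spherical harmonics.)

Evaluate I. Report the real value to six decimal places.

-0.238414

m-sum 0 ✓  L=8 even ✓  2≤4≤4 ✓
Π(2lᵢ+1) = 7×3×9 = 189
triangle coeff Δ(3,1,4) = 1/252
Σ_t [0,0]: t=0:+1/36 = 1/36
(3j)²=4/63 [(3 1 4; 0 0 0)], sign=+1
Σ_t [0,0]: t=0:+1/48 = 1/48
(3j)²=5/84 [(3 1 4; -1 0 1)], sign=-1
⇒ 4πI² = 5/7
I = (-1)√(5/7/(4π)) = -0.23841361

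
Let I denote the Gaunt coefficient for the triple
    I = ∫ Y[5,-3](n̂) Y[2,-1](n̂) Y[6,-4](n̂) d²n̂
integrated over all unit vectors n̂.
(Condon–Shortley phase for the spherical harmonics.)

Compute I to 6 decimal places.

0.000000

-3 − 1 − 4 = -8 ≠ 0: azimuthal integral kills it; I = 0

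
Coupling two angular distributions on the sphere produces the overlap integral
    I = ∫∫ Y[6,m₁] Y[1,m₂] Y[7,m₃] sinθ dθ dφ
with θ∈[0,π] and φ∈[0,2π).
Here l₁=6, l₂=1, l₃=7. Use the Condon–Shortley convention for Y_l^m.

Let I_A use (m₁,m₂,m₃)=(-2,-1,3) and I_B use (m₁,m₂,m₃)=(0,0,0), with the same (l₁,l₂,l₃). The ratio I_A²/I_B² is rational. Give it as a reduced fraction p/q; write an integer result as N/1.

45/49

Shared (l₁,l₂,l₃)=(6,1,7): N and (l;000)² cancel in I_A²/I_B².
A: Δ = 0!·12!·2!/15! = 1/1365; Racah Σ t=0..0: t=0:+1/1935360 = 1/1935360; ⇒ 3j(6 1 7; -2 -1 3)² = 3/91, sgn +1
B: Δ = 0!·12!·2!/15! = 1/1365; Racah Σ t=0..0: t=0:+1/518400 = 1/518400; ⇒ 3j(6 1 7; 0 0 0)² = 7/195, sgn -1
I_A²/I_B² = (3/91)/(7/195) = 45/49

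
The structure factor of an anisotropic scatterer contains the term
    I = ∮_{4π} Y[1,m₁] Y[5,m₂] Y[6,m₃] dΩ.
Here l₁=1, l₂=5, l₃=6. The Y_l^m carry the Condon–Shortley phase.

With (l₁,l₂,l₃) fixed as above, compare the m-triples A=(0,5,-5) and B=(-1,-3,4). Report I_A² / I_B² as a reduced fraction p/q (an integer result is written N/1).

Shared (l₁,l₂,l₃)=(1,5,6): N and (l;000)² cancel in I_A²/I_B².
A: Δ = 0!·2!·10!/13! = 1/858; Racah Σ t=0..0: t=0:+1/3628800 = 1/3628800; ⇒ 3j(1 5 6; 0 5 -5)² = 1/78, sgn -1
B: Δ = 0!·2!·10!/13! = 1/858; Racah Σ t=0..0: t=0:+1/161280 = 1/161280; ⇒ 3j(1 5 6; -1 -3 4)² = 15/286, sgn +1
I_A²/I_B² = (1/78)/(15/286) = 11/45

11/45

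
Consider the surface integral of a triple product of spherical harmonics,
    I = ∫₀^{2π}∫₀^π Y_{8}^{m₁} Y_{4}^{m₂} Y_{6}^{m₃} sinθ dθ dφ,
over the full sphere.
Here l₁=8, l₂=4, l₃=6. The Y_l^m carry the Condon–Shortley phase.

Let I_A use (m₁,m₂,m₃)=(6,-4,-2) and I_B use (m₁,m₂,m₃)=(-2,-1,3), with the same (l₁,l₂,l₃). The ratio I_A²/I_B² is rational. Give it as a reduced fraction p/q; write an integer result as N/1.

Same 8,4,6: normalisation and zero-m 3j drop out of the ratio.
A: Δ: 6! 10! 2! / 19! → 1/23279256; sum: t=0:+1/116121600 = 1/116121600; 3j²(8 4 6; 6 -4 -2) = Δ·Π!·Σ² = 7/323  (sign +1)
B: Δ: 6! 10! 2! / 19! → 1/23279256; sum: t=1:−1/87091200 t=2:+1/3870720 t=3:−1/2177280 = -37/174182400; 3j²(8 4 6; -2 -1 3) = Δ·Π!·Σ² = 20535/2586584  (sign +1)
I_A²/I_B² = (7/323)/(20535/2586584) = 56056/20535

56056/20535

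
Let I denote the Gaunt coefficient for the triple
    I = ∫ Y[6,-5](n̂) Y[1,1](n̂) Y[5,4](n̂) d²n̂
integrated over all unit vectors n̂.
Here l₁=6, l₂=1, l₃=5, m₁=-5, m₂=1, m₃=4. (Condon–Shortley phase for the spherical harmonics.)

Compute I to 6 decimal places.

-0.303018

m-sum 0 ✓  L=12 even ✓  5≤5≤7 ✓
Π(2lᵢ+1) = 13×3×11 = 429
triangle coeff Δ(6,1,5) = 1/858
Σ_t [1,1]: t=1:−1/14400 = -1/14400
(3j)²=6/143 [(6 1 5; 0 0 0)], sign=+1
Σ_t [2,2]: t=2:+1/725760 = 1/725760
(3j)²=5/78 [(6 1 5; -5 1 4)], sign=-1
⇒ 4πI² = 15/13
I = (-1)√(15/13/(4π)) = -0.30301841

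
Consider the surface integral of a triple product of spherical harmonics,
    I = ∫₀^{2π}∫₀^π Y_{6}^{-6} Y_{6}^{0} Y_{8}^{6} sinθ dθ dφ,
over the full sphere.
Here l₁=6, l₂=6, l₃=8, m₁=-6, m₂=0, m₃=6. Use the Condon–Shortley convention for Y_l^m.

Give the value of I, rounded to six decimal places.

Rules hold: Σm=0, L=20 even, 0≤8≤12.
N = 13·13·17 = 2873
Δ = 4!·8!·8!/21! = 1/1309458150
Racah Σ t=0..4: t=0:+1/49766400 t=1:−1/3110400 t=2:+1/1327104 t=3:−1/3110400 t=4:+1/49766400 = 1/6635520
⇒ 3j(6 6 8; 0 0 0)² = 350/46189, sgn +1
Racah Σ t=4..4: t=4:+1/1393459200 = 1/1393459200
⇒ 3j(6 6 8; -6 0 6)² = 11/646, sgn +1
4πI² = N·(3j₀)²·(3jₘ)² = 2275/6137
I = +1·√(0.370702/4π) = 0.17175433

0.171754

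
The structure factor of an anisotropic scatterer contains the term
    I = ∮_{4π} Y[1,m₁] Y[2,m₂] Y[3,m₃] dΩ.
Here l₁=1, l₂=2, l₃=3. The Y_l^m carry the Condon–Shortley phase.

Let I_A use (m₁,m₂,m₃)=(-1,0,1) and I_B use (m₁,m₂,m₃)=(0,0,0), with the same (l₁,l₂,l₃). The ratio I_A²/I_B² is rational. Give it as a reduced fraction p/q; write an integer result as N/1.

2/3

Same 1,2,3: normalisation and zero-m 3j drop out of the ratio.
A: Δ: 0! 2! 4! / 7! → 1/105; sum: t=0:+1/8 = 1/8; 3j²(1 2 3; -1 0 1) = Δ·Π!·Σ² = 2/35  (sign +1)
B: Δ: 0! 2! 4! / 7! → 1/105; sum: t=0:+1/4 = 1/4; 3j²(1 2 3; 0 0 0) = Δ·Π!·Σ² = 3/35  (sign -1)
I_A²/I_B² = (2/35)/(3/35) = 2/3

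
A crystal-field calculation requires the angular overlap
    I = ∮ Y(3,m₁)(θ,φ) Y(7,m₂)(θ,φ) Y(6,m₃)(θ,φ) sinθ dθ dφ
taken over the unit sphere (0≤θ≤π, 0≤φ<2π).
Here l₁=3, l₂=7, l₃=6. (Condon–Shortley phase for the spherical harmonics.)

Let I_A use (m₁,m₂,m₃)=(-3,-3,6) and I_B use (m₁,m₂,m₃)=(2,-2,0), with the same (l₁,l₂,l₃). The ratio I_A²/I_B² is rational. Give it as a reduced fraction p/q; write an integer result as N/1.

Same 3,7,6: normalisation and zero-m 3j drop out of the ratio.
A: Δ: 4! 2! 10! / 17! → 1/2042040; sum: t=4:+1/174182400 = 1/174182400; 3j²(3 7 6; -3 -3 6) = Δ·Π!·Σ² = 3/6188  (sign +1)
B: Δ: 4! 2! 10! / 17! → 1/2042040; sum: t=0:+1/345600 t=1:−1/207360 = -1/518400; 3j²(3 7 6; 2 -2 0) = Δ·Π!·Σ² = 12/2431  (sign -1)
I_A²/I_B² = (3/6188)/(12/2431) = 11/112

11/112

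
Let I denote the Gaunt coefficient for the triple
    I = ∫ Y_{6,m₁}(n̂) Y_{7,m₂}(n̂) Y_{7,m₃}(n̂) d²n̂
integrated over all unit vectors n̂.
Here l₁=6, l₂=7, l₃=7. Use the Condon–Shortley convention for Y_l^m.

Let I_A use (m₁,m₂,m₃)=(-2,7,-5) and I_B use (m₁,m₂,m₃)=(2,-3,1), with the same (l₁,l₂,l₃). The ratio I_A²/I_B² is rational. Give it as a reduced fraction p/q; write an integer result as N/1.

Shared (l₁,l₂,l₃)=(6,7,7): N and (l;000)² cancel in I_A²/I_B².
A: Δ = 6!·6!·8!/21! = 1/2444321880; Racah Σ t=6..6: t=6:+1/1393459200 = 1/1393459200; ⇒ 3j(6 7 7; -2 7 -5)² = 11/646, sgn +1
B: Δ = 6!·6!·8!/21! = 1/2444321880; Racah Σ t=0..4: t=0:+1/19906560 t=1:−1/3110400 t=2:+1/3317760 t=3:−1/21772800 t=4:+1/1393459200 = -1/66355200; ⇒ 3j(6 7 7; 2 -3 1)² = 21/92378, sgn -1
I_A²/I_B² = (11/646)/(21/92378) = 1573/21

1573/21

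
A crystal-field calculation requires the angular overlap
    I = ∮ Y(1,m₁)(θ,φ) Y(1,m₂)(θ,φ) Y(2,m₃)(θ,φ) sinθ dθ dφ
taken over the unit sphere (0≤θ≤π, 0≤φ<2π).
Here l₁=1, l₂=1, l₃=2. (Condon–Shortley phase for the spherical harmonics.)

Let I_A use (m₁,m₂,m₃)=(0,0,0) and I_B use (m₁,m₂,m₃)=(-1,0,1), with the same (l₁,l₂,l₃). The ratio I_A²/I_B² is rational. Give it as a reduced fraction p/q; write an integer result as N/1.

Shared (l₁,l₂,l₃)=(1,1,2): N and (l;000)² cancel in I_A²/I_B².
A: Δ = 0!·2!·2!/5! = 1/30; Racah Σ t=0..0: t=0:+1/1 = 1/1; ⇒ 3j(1 1 2; 0 0 0)² = 2/15, sgn +1
B: Δ = 0!·2!·2!/5! = 1/30; Racah Σ t=0..0: t=0:+1/2 = 1/2; ⇒ 3j(1 1 2; -1 0 1)² = 1/10, sgn -1
I_A²/I_B² = (2/15)/(1/10) = 4/3

4/3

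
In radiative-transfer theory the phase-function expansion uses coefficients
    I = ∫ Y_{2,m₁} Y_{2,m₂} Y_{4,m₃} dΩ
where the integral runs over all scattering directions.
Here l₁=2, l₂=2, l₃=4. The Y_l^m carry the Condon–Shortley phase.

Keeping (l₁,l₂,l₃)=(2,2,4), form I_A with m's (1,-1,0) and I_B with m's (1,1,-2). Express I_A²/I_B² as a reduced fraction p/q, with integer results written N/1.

2/5

l's match ⇒ only the (l;m) 3-j factors differ between A and B.
A: triangle coeff Δ(2,2,4) = 1/630; Σ_t [0,0]: t=0:+1/36 = 1/36; (3j)²=8/315 [(2 2 4; 1 -1 0)], sign=+1
B: triangle coeff Δ(2,2,4) = 1/630; Σ_t [0,0]: t=0:+1/36 = 1/36; (3j)²=4/63 [(2 2 4; 1 1 -2)], sign=+1
I_A²/I_B² = (8/315)/(4/63) = 2/5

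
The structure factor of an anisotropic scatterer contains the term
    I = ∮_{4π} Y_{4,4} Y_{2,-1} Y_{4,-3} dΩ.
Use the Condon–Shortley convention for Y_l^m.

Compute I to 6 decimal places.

0.198645

m-sum 0 ✓  L=10 even ✓  2≤4≤6 ✓
Π(2lᵢ+1) = 9×5×9 = 405
triangle coeff Δ(4,2,4) = 1/13860
Σ_t [0,2]: t=0:+1/192 t=1:−1/36 t=2:+1/192 = -5/288
(3j)²=20/693 [(4 2 4; 0 0 0)], sign=-1
Σ_t [0,0]: t=0:+1/1440 = 1/1440
(3j)²=7/165 [(4 2 4; 4 -1 -3)], sign=-1
⇒ 4πI² = 60/121
I = (+1)√(60/121/(4π)) = 0.19864517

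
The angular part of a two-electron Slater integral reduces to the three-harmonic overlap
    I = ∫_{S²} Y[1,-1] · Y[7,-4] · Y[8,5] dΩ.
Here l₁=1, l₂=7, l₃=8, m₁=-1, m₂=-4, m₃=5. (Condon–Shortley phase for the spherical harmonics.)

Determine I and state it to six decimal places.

Rules hold: Σm=0, L=16 even, 6≤8≤8.
N = 3·15·17 = 765
Δ = 0!·2!·14!/17! = 1/2040
Racah Σ t=0..0: t=0:+1/25401600 = 1/25401600
⇒ 3j(1 7 8; 0 0 0)² = 8/255, sgn +1
Racah Σ t=0..0: t=0:+1/479001600 = 1/479001600
⇒ 3j(1 7 8; -1 -4 5)² = 13/340, sgn -1
4πI² = N·(3j₀)²·(3jₘ)² = 78/85
I = -1·√(0.917647/4π) = -0.27022959

-0.270230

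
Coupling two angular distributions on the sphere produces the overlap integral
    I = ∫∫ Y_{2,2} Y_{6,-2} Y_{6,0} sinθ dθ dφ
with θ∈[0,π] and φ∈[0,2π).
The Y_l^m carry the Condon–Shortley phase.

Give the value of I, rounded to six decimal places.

m-sum 0 ✓  L=14 even ✓  4≤6≤8 ✓
Π(2lᵢ+1) = 5×13×13 = 845
triangle coeff Δ(2,6,6) = 1/90090
Σ_t [0,2]: t=0:+1/69120 t=1:−1/14400 t=2:+1/69120 = -7/172800
(3j)²=14/715 [(2 6 6; 0 0 0)], sign=-1
Σ_t [0,0]: t=0:+1/69120 = 1/69120
(3j)²=4/143 [(2 6 6; 2 -2 0)], sign=+1
⇒ 4πI² = 56/121
I = (-1)√(56/121/(4π)) = -0.19190947

-0.191909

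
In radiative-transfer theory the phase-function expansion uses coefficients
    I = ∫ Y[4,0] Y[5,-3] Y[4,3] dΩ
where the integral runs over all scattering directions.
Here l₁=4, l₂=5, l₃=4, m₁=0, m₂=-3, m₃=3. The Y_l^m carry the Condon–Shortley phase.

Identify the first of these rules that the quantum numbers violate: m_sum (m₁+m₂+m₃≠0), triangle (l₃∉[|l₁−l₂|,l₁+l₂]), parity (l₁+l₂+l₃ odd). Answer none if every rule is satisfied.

azimuthal sum: 0 − 3 + 3 = 0  ✓
1 ≤ 4 ≤ 9 (triangle on l)  ✓
L = 4 + 5 + 4 = 13 (odd)  ✗

parity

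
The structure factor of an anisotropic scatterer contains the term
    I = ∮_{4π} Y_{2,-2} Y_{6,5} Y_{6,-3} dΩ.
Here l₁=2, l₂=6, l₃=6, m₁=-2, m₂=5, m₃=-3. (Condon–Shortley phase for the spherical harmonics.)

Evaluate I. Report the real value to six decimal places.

Rules hold: Σm=0, L=14 even, 4≤6≤8.
N = 5·13·13 = 845
Δ = 2!·2!·10!/15! = 1/90090
Racah Σ t=0..2: t=0:+1/69120 t=1:−1/14400 t=2:+1/69120 = -7/172800
⇒ 3j(2 6 6; 0 0 0)² = 14/715, sgn -1
Racah Σ t=2..2: t=2:+1/1451520 = 1/1451520
⇒ 3j(2 6 6; -2 5 -3)² = 1/91, sgn -1
4πI² = N·(3j₀)²·(3jₘ)² = 2/11
I = +1·√(0.181818/4π) = 0.12028562

0.120286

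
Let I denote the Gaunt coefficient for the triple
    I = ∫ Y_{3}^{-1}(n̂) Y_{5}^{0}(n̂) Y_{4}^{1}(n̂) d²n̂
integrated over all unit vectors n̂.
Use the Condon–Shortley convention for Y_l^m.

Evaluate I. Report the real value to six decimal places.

-0.009577

Checks pass: Σm=0; 12 even; l₃=4∈[2,8].
(2·3+1)(2·5+1)(2·4+1) = 693
Δ: 4! 2! 6! / 13! → 1/180180
sum: t=1:−1/576 t=2:+1/144 t=3:−1/576 = 1/288
3j²(3 5 4; 0 0 0) = Δ·Π!·Σ² = 20/1001  (sign +1)
sum: t=2:+1/288 t=3:−1/288 t=4:+1/5760 = 1/5760
3j²(3 5 4; -1 0 1) = Δ·Π!·Σ² = 1/12012  (sign -1)
combine: 4πI² = 693·20/1001·1/12012 = 15/13013
take √, sign -1: I = -0.00957750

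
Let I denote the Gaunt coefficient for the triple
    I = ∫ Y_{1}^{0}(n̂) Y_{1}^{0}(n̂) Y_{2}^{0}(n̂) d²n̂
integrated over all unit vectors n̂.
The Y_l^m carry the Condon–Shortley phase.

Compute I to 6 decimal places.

0.252313

m-sum 0 ✓  L=4 even ✓  0≤2≤2 ✓
Π(2lᵢ+1) = 3×3×5 = 45
triangle coeff Δ(1,1,2) = 1/30
Σ_t [0,0]: t=0:+1/1 = 1/1
(3j)²=2/15 [(1 1 2; 0 0 0)], sign=+1
(m-triple is (0,0,0) — same symbol as above.)
⇒ 4πI² = 4/5
I = (+1)√(4/5/(4π)) = 0.25231325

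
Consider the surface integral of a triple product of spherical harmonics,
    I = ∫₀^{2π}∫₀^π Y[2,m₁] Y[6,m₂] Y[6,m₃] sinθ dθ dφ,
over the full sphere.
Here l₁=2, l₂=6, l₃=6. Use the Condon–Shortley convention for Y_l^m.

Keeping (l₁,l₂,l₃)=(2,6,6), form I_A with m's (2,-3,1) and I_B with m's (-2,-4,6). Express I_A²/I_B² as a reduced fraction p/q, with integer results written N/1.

Shared (l₁,l₂,l₃)=(2,6,6): N and (l;000)² cancel in I_A²/I_B².
A: Δ = 2!·2!·10!/15! = 1/90090; Racah Σ t=0..0: t=0:+1/120960 = 1/120960; ⇒ 3j(2 6 6; 2 -3 1)² = 24/1001, sgn -1
B: Δ = 2!·2!·10!/15! = 1/90090; Racah Σ t=2..2: t=2:+1/14515200 = 1/14515200; ⇒ 3j(2 6 6; -2 -4 6)² = 2/455, sgn +1
I_A²/I_B² = (24/1001)/(2/455) = 60/11

60/11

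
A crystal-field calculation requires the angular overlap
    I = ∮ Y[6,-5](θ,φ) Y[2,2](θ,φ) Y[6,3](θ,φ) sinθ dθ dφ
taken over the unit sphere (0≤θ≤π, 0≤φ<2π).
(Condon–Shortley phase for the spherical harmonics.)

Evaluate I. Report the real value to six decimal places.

m-sum 0 ✓  L=14 even ✓  4≤6≤8 ✓
Π(2lᵢ+1) = 13×5×13 = 845
triangle coeff Δ(6,2,6) = 1/90090
Σ_t [0,2]: t=0:+1/69120 t=1:−1/14400 t=2:+1/69120 = -7/172800
(3j)²=14/715 [(6 2 6; 0 0 0)], sign=-1
Σ_t [2,2]: t=2:+1/1451520 = 1/1451520
(3j)²=1/91 [(6 2 6; -5 2 3)], sign=-1
⇒ 4πI² = 2/11
I = (+1)√(2/11/(4π)) = 0.12028562

0.120286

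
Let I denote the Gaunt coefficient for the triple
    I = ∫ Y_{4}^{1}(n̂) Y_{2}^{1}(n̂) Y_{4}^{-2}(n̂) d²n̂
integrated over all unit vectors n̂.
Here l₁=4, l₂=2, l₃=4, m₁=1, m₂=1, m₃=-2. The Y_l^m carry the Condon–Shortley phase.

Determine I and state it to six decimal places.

m-sum 0 ✓  L=10 even ✓  2≤4≤6 ✓
Π(2lᵢ+1) = 9×5×9 = 405
triangle coeff Δ(4,2,4) = 1/13860
Σ_t [0,2]: t=0:+1/192 t=1:−1/36 t=2:+1/192 = -5/288
(3j)²=20/693 [(4 2 4; 0 0 0)], sign=-1
Σ_t [1,2]: t=1:−1/96 t=2:+1/240 = -1/160
(3j)²=27/1540 [(4 2 4; 1 1 -2)], sign=-1
⇒ 4πI² = 1215/5929
I = (+1)√(1215/5929/(4π)) = 0.12770047

0.127700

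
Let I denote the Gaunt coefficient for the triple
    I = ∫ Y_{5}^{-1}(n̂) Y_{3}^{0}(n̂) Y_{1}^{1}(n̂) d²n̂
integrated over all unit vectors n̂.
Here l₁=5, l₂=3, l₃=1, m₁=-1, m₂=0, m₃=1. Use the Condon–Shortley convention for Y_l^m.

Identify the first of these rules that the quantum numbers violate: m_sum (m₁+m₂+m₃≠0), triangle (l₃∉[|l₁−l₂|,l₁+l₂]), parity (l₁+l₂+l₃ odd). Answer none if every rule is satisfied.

azimuthal sum: -1 + 0 + 1 = 0  ✓
2 ≤ 1 ≤ 8 (triangle on l)  ✗
L = 5 + 3 + 1 = 9 (odd)

triangle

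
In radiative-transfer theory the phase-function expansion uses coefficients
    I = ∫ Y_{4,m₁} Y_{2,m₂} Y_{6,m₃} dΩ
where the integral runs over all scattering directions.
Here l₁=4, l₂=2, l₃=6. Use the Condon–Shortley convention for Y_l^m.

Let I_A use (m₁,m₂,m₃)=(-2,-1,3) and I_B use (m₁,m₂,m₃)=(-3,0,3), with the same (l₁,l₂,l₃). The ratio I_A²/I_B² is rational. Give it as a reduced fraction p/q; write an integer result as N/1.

7/3

Same 4,2,6: normalisation and zero-m 3j drop out of the ratio.
A: Δ: 0! 8! 4! / 13! → 1/6435; sum: t=0:+1/8640 = 1/8640; 3j²(4 2 6; -2 -1 3) = Δ·Π!·Σ² = 28/715  (sign -1)
B: Δ: 0! 8! 4! / 13! → 1/6435; sum: t=0:+1/20160 = 1/20160; 3j²(4 2 6; -3 0 3) = Δ·Π!·Σ² = 12/715  (sign -1)
I_A²/I_B² = (28/715)/(12/715) = 7/3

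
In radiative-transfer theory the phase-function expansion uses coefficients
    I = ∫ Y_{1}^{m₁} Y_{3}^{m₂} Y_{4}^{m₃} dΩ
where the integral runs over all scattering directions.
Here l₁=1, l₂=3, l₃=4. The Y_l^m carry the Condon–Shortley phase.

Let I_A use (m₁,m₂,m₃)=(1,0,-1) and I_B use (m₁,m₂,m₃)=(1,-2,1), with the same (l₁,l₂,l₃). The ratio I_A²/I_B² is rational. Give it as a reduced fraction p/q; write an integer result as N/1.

Shared (l₁,l₂,l₃)=(1,3,4): N and (l;000)² cancel in I_A²/I_B².
A: Δ = 0!·2!·6!/9! = 1/252; Racah Σ t=0..0: t=0:+1/72 = 1/72; ⇒ 3j(1 3 4; 1 0 -1)² = 5/126, sgn -1
B: Δ = 0!·2!·6!/9! = 1/252; Racah Σ t=0..0: t=0:+1/240 = 1/240; ⇒ 3j(1 3 4; 1 -2 1)² = 1/84, sgn -1
I_A²/I_B² = (5/126)/(1/84) = 10/3

10/3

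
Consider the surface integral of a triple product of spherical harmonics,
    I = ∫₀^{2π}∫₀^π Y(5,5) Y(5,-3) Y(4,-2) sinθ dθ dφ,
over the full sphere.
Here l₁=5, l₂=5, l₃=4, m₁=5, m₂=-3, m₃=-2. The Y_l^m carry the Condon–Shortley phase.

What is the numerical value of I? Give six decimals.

-0.184127

Rules hold: Σm=0, L=14 even, 0≤4≤10.
N = 11·11·9 = 1089
Δ = 6!·4!·4!/15! = 1/3153150
Racah Σ t=1..5: t=1:−1/69120 t=2:+1/1728 t=3:−1/576 t=4:+1/1728 t=5:−1/69120 = -7/11520
⇒ 3j(5 5 4; 0 0 0)² = 2/143, sgn -1
Racah Σ t=0..0: t=0:+1/69120 = 1/69120
⇒ 3j(5 5 4; 5 -3 -2)² = 4/143, sgn +1
4πI² = N·(3j₀)²·(3jₘ)² = 72/169
I = -1·√(0.426036/4π) = -0.18412721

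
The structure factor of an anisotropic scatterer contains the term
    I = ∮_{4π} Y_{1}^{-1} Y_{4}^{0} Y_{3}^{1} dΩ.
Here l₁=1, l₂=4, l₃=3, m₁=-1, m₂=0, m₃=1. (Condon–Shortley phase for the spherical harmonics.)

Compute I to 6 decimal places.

m-sum 0 ✓  L=8 even ✓  3≤3≤5 ✓
Π(2lᵢ+1) = 3×9×7 = 189
triangle coeff Δ(1,4,3) = 1/252
Σ_t [1,1]: t=1:−1/36 = -1/36
(3j)²=4/63 [(1 4 3; 0 0 0)], sign=+1
Σ_t [2,2]: t=2:+1/96 = 1/96
(3j)²=1/42 [(1 4 3; -1 0 1)], sign=+1
⇒ 4πI² = 2/7
I = (+1)√(2/7/(4π)) = 0.15078601

0.150786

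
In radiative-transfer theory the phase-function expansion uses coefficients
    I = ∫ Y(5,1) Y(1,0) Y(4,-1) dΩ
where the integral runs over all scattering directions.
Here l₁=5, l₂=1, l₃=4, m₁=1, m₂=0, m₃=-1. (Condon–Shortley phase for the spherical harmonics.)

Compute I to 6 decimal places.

-0.240571

m-sum 0 ✓  L=10 even ✓  4≤4≤6 ✓
Π(2lᵢ+1) = 11×3×9 = 297
triangle coeff Δ(5,1,4) = 1/495
Σ_t [1,1]: t=1:−1/576 = -1/576
(3j)²=5/99 [(5 1 4; 0 0 0)], sign=-1
Σ_t [1,1]: t=1:−1/720 = -1/720
(3j)²=8/165 [(5 1 4; 1 0 -1)], sign=+1
⇒ 4πI² = 8/11
I = (-1)√(8/11/(4π)) = -0.24057125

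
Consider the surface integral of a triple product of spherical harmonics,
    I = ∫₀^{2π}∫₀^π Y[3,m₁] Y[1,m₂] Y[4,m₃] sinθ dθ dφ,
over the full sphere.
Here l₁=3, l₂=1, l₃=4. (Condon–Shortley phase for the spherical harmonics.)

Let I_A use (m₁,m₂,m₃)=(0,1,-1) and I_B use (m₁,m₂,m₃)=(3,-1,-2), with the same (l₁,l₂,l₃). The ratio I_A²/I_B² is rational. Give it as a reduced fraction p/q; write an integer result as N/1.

l's match ⇒ only the (l;m) 3-j factors differ between A and B.
A: triangle coeff Δ(3,1,4) = 1/252; Σ_t [0,0]: t=0:+1/72 = 1/72; (3j)²=5/126 [(3 1 4; 0 1 -1)], sign=-1
B: triangle coeff Δ(3,1,4) = 1/252; Σ_t [0,0]: t=0:+1/1440 = 1/1440; (3j)²=1/252 [(3 1 4; 3 -1 -2)], sign=+1
I_A²/I_B² = (5/126)/(1/252) = 10/1

10/1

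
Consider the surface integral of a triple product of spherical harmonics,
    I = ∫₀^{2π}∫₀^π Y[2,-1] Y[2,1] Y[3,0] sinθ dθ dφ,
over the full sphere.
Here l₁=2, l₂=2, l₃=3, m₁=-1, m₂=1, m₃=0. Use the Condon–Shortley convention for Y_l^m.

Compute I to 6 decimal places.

0.000000

L=7 odd ⇒ parity kills the (l;000) factor ⇒ I = 0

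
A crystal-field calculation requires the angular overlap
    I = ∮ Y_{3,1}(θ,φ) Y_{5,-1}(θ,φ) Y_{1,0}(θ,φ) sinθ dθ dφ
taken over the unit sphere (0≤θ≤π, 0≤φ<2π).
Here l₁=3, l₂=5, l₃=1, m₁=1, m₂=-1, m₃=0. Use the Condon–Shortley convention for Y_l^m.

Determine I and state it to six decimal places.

triangle: need 2≤l₃≤8, have 1; I=0

0.000000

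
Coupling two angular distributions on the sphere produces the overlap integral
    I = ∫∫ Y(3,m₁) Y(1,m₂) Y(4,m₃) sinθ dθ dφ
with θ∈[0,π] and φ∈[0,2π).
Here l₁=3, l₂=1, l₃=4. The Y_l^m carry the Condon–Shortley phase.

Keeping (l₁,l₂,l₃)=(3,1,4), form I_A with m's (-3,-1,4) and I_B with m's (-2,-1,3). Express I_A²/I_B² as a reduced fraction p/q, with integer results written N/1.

4/3

Same 3,1,4: normalisation and zero-m 3j drop out of the ratio.
A: Δ: 0! 6! 2! / 9! → 1/252; sum: t=0:+1/1440 = 1/1440; 3j²(3 1 4; -3 -1 4) = Δ·Π!·Σ² = 1/9  (sign +1)
B: Δ: 0! 6! 2! / 9! → 1/252; sum: t=0:+1/240 = 1/240; 3j²(3 1 4; -2 -1 3) = Δ·Π!·Σ² = 1/12  (sign -1)
I_A²/I_B² = (1/9)/(1/12) = 4/3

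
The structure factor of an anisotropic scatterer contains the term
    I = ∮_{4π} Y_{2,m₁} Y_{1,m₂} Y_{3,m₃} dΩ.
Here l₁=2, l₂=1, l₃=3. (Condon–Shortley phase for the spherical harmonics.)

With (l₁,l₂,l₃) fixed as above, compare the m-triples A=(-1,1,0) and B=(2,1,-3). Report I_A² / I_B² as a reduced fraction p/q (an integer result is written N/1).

1/5

Shared (l₁,l₂,l₃)=(2,1,3): N and (l;000)² cancel in I_A²/I_B².
A: Δ = 0!·4!·2!/7! = 1/105; Racah Σ t=0..0: t=0:+1/12 = 1/12; ⇒ 3j(2 1 3; -1 1 0)² = 1/35, sgn -1
B: Δ = 0!·4!·2!/7! = 1/105; Racah Σ t=0..0: t=0:+1/48 = 1/48; ⇒ 3j(2 1 3; 2 1 -3)² = 1/7, sgn +1
I_A²/I_B² = (1/35)/(1/7) = 1/5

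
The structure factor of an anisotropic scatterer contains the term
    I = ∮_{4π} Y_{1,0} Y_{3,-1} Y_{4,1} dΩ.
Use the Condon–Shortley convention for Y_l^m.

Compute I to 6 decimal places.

-0.238414

m-sum 0 ✓  L=8 even ✓  2≤4≤4 ✓
Π(2lᵢ+1) = 3×7×9 = 189
triangle coeff Δ(1,3,4) = 1/252
Σ_t [0,0]: t=0:+1/36 = 1/36
(3j)²=4/63 [(1 3 4; 0 0 0)], sign=+1
Σ_t [0,0]: t=0:+1/48 = 1/48
(3j)²=5/84 [(1 3 4; 0 -1 1)], sign=-1
⇒ 4πI² = 5/7
I = (-1)√(5/7/(4π)) = -0.23841361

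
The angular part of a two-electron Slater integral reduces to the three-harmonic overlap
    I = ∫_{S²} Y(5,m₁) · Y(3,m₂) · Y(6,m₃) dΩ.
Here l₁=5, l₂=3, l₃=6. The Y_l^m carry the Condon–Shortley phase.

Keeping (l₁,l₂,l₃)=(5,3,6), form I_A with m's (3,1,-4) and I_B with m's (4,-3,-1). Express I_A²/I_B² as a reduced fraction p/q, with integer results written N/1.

5/2

Shared (l₁,l₂,l₃)=(5,3,6): N and (l;000)² cancel in I_A²/I_B².
A: Δ = 2!·8!·4!/15! = 1/675675; Racah Σ t=0..2: t=0:+1/69120 t=1:−1/30240 t=2:+1/322560 = -1/64512; ⇒ 3j(5 3 6; 3 1 -4)² = 10/1001, sgn -1
B: Δ = 2!·8!·4!/15! = 1/675675; Racah Σ t=0..0: t=0:+1/241920 = 1/241920; ⇒ 3j(5 3 6; 4 -3 -1)² = 4/1001, sgn -1
I_A²/I_B² = (10/1001)/(4/1001) = 5/2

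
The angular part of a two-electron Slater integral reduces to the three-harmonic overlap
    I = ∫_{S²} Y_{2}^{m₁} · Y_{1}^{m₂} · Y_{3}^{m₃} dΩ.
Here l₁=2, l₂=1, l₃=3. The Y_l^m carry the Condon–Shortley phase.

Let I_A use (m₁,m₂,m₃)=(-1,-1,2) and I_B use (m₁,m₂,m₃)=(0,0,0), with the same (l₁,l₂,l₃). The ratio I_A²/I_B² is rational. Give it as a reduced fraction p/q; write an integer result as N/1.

10/9

Same 2,1,3: normalisation and zero-m 3j drop out of the ratio.
A: Δ: 0! 4! 2! / 7! → 1/105; sum: t=0:+1/12 = 1/12; 3j²(2 1 3; -1 -1 2) = Δ·Π!·Σ² = 2/21  (sign -1)
B: Δ: 0! 4! 2! / 7! → 1/105; sum: t=0:+1/4 = 1/4; 3j²(2 1 3; 0 0 0) = Δ·Π!·Σ² = 3/35  (sign -1)
I_A²/I_B² = (2/21)/(3/35) = 10/9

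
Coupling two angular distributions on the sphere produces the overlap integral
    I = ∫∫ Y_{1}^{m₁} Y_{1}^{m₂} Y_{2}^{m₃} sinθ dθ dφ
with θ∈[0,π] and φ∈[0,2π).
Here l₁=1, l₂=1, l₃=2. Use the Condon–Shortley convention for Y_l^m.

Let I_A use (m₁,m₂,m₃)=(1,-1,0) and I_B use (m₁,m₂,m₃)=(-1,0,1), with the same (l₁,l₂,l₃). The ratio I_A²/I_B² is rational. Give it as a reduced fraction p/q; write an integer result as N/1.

1/3

Shared (l₁,l₂,l₃)=(1,1,2): N and (l;000)² cancel in I_A²/I_B².
A: Δ = 0!·2!·2!/5! = 1/30; Racah Σ t=0..0: t=0:+1/4 = 1/4; ⇒ 3j(1 1 2; 1 -1 0)² = 1/30, sgn +1
B: Δ = 0!·2!·2!/5! = 1/30; Racah Σ t=0..0: t=0:+1/2 = 1/2; ⇒ 3j(1 1 2; -1 0 1)² = 1/10, sgn -1
I_A²/I_B² = (1/30)/(1/10) = 1/3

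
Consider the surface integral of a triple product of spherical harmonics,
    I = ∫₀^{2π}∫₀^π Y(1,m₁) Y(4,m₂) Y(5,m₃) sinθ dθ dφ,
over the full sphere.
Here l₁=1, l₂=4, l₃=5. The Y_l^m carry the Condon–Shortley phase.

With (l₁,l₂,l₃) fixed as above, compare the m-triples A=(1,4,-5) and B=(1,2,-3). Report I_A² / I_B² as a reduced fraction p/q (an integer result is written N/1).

45/28

Same 1,4,5: normalisation and zero-m 3j drop out of the ratio.
A: Δ: 0! 2! 8! / 11! → 1/495; sum: t=0:+1/80640 = 1/80640; 3j²(1 4 5; 1 4 -5) = Δ·Π!·Σ² = 1/11  (sign +1)
B: Δ: 0! 2! 8! / 11! → 1/495; sum: t=0:+1/2880 = 1/2880; 3j²(1 4 5; 1 2 -3) = Δ·Π!·Σ² = 28/495  (sign +1)
I_A²/I_B² = (1/11)/(28/495) = 45/28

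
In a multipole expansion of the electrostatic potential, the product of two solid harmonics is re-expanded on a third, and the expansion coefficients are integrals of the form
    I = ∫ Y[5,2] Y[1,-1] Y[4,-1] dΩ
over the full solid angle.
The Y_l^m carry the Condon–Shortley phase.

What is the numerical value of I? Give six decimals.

0.225034

m-sum 0 ✓  L=10 even ✓  4≤4≤6 ✓
Π(2lᵢ+1) = 11×3×9 = 297
triangle coeff Δ(5,1,4) = 1/495
Σ_t [1,1]: t=1:−1/576 = -1/576
(3j)²=5/99 [(5 1 4; 0 0 0)], sign=-1
Σ_t [0,0]: t=0:+1/1440 = 1/1440
(3j)²=7/165 [(5 1 4; 2 -1 -1)], sign=-1
⇒ 4πI² = 7/11
I = (+1)√(7/11/(4π)) = 0.22503380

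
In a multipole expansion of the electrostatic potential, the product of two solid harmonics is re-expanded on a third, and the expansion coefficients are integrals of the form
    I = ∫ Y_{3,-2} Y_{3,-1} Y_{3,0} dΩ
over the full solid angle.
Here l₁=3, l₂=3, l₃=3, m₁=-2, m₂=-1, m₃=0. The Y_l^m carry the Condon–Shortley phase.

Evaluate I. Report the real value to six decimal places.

0.000000

-2 − 1 + 0 = -3 ≠ 0: azimuthal integral kills it; I = 0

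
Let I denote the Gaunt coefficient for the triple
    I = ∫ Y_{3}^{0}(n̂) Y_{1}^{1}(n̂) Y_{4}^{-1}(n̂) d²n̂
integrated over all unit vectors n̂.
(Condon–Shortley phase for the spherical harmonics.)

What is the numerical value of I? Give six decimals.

m-sum 0 ✓  L=8 even ✓  2≤4≤4 ✓
Π(2lᵢ+1) = 7×3×9 = 189
triangle coeff Δ(3,1,4) = 1/252
Σ_t [0,0]: t=0:+1/36 = 1/36
(3j)²=4/63 [(3 1 4; 0 0 0)], sign=+1
Σ_t [0,0]: t=0:+1/72 = 1/72
(3j)²=5/126 [(3 1 4; 0 1 -1)], sign=-1
⇒ 4πI² = 10/21
I = (-1)√(10/21/(4π)) = -0.19466390

-0.194664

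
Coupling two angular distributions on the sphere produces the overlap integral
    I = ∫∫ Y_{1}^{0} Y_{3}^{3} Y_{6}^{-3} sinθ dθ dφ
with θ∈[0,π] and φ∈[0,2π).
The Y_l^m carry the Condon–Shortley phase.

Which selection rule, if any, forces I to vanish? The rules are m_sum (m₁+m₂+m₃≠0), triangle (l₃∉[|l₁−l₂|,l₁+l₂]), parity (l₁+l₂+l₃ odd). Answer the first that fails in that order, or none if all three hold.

azimuthal sum: 0 + 3 − 3 = 0  ✓
2 ≤ 6 ≤ 4 (triangle on l)  ✗
L = 1 + 3 + 6 = 10 (even)

triangle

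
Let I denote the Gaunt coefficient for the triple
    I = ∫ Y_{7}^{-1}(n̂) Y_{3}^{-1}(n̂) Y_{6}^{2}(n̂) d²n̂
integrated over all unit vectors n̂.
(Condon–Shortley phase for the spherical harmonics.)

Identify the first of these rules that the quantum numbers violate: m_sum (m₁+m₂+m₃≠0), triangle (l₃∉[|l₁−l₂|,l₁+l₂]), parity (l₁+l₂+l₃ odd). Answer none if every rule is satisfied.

m₁+m₂+m₃ = -1 − 1 + 2 = 0  ✓
triangle: |7−3|=4 ≤ l₃=6 ≤ 7+3=10  ✓
parity: l₁+l₂+l₃ = 16 is even  ✓

none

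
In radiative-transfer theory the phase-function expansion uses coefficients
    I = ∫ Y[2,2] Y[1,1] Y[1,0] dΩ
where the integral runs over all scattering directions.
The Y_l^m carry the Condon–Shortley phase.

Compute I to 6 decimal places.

0.000000

Σmᵢ = 3 ≠ 0, so the φ-integral vanishes; I = 0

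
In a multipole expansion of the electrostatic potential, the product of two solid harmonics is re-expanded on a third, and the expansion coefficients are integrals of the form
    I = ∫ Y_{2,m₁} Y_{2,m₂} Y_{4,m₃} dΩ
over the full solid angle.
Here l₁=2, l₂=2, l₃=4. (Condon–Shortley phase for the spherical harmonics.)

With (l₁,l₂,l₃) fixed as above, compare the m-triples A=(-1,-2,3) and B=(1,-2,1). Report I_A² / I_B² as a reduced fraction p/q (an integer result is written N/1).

Same 2,2,4: normalisation and zero-m 3j drop out of the ratio.
A: Δ: 0! 4! 4! / 9! → 1/630; sum: t=0:+1/144 = 1/144; 3j²(2 2 4; -1 -2 3) = Δ·Π!·Σ² = 1/18  (sign -1)
B: Δ: 0! 4! 4! / 9! → 1/630; sum: t=0:+1/144 = 1/144; 3j²(2 2 4; 1 -2 1) = Δ·Π!·Σ² = 1/126  (sign -1)
I_A²/I_B² = (1/18)/(1/126) = 7/1

7/1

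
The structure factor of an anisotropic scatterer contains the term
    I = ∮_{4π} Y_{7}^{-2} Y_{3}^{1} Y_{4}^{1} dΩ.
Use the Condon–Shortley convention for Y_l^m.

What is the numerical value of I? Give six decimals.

m-sum 0 ✓  L=14 even ✓  4≤4≤10 ✓
Π(2lᵢ+1) = 15×7×9 = 945
triangle coeff Δ(7,3,4) = 1/45045
Σ_t [3,3]: t=3:−1/20736 = -1/20736
(3j)²=35/1287 [(7 3 4; 0 0 0)], sign=-1
Σ_t [4,4]: t=4:+1/34560 = 1/34560
(3j)²=4/143 [(7 3 4; -2 1 1)], sign=-1
⇒ 4πI² = 14700/20449
I = (+1)√(14700/20449/(4π)) = 0.23917605

0.239176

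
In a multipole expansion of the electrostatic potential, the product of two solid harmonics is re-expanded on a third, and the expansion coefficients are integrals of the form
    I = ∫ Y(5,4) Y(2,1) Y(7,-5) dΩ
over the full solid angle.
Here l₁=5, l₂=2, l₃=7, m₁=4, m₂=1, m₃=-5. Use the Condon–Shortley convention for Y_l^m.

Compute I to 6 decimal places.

m-sum 0 ✓  L=14 even ✓  3≤7≤7 ✓
Π(2lᵢ+1) = 11×5×15 = 825
triangle coeff Δ(5,2,7) = 1/15015
Σ_t [0,0]: t=0:+1/57600 = 1/57600
(3j)²=21/715 [(5 2 7; 0 0 0)], sign=-1
Σ_t [0,0]: t=0:+1/2177280 = 1/2177280
(3j)²=8/273 [(5 2 7; 4 1 -5)], sign=+1
⇒ 4πI² = 120/169
I = (-1)√(120/169/(4π)) = -0.23770720

-0.237707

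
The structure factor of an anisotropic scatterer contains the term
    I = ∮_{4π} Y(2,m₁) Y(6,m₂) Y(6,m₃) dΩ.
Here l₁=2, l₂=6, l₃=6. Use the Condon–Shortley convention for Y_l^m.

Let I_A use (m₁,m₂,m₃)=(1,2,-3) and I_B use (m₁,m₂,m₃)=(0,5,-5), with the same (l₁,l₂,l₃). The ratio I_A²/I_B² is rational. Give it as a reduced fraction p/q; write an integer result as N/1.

150/121

Same 2,6,6: normalisation and zero-m 3j drop out of the ratio.
A: Δ: 2! 2! 10! / 15! → 1/90090; sum: t=0:+1/161280 t=1:−1/60480 = -1/96768; 3j²(2 6 6; 1 2 -3) = Δ·Π!·Σ² = 15/1001  (sign +1)
B: Δ: 2! 2! 10! / 15! → 1/90090; sum: t=1:−1/3628800 t=2:+1/1451520 = 1/2419200; 3j²(2 6 6; 0 5 -5) = Δ·Π!·Σ² = 11/910  (sign -1)
I_A²/I_B² = (15/1001)/(11/910) = 150/121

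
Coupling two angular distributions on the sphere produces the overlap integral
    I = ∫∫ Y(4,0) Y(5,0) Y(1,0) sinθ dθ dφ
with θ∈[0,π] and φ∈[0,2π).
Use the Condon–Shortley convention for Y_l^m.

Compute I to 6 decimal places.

0.245532

Checks pass: Σm=0; 10 even; l₃=1∈[1,9].
(2·4+1)(2·5+1)(2·1+1) = 297
Δ: 8! 0! 2! / 11! → 1/495
sum: t=4:+1/576 = 1/576
3j²(4 5 1; 0 0 0) = Δ·Π!·Σ² = 5/99  (sign -1)
(m-triple is (0,0,0) — same symbol as above.)
combine: 4πI² = 297·5/99·5/99 = 25/33
take √, sign +1: I = 0.24553200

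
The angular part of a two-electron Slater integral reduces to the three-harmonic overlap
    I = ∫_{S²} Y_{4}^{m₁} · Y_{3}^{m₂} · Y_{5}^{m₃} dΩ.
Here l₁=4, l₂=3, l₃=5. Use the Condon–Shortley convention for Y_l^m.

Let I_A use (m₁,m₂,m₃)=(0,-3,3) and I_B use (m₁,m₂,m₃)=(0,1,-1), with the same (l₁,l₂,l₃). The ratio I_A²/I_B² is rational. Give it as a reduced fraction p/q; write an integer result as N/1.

630/121

Same 4,3,5: normalisation and zero-m 3j drop out of the ratio.
A: Δ: 2! 6! 4! / 13! → 1/180180; sum: t=0:+1/2304 = 1/2304; 3j²(4 3 5; 0 -3 3) = Δ·Π!·Σ² = 5/143  (sign +1)
B: Δ: 2! 6! 4! / 13! → 1/180180; sum: t=0:+1/2304 t=1:−1/216 t=2:+1/384 = -11/6912; 3j²(4 3 5; 0 1 -1) = Δ·Π!·Σ² = 11/1638  (sign -1)
I_A²/I_B² = (5/143)/(11/1638) = 630/121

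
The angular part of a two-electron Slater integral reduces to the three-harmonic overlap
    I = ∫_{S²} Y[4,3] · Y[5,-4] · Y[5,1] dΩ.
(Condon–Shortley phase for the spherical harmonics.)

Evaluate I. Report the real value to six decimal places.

-0.168084

m-sum 0 ✓  L=14 even ✓  1≤5≤9 ✓
Π(2lᵢ+1) = 9×11×11 = 1089
triangle coeff Δ(4,5,5) = 1/3153150
Σ_t [0,4]: t=0:+1/69120 t=1:−1/1728 t=2:+1/576 t=3:−1/1728 t=4:+1/69120 = 7/11520
(3j)²=2/143 [(4 5 5; 0 0 0)], sign=-1
Σ_t [0,1]: t=0:+1/17280 t=1:−1/103680 = 1/20736
(3j)²=10/429 [(4 5 5; 3 -4 1)], sign=+1
⇒ 4πI² = 60/169
I = (-1)√(60/169/(4π)) = -0.16808437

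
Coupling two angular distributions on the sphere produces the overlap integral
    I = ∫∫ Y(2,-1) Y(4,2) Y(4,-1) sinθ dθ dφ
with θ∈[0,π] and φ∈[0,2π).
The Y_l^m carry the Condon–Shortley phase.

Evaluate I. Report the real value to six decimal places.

m-sum 0 ✓  L=10 even ✓  2≤4≤6 ✓
Π(2lᵢ+1) = 5×9×9 = 405
triangle coeff Δ(2,4,4) = 1/13860
Σ_t [0,2]: t=0:+1/192 t=1:−1/36 t=2:+1/192 = -5/288
(3j)²=20/693 [(2 4 4; 0 0 0)], sign=-1
Σ_t [1,2]: t=1:−1/240 t=2:+1/96 = 1/160
(3j)²=27/1540 [(2 4 4; -1 2 -1)], sign=-1
⇒ 4πI² = 1215/5929
I = (+1)√(1215/5929/(4π)) = 0.12770047

0.127700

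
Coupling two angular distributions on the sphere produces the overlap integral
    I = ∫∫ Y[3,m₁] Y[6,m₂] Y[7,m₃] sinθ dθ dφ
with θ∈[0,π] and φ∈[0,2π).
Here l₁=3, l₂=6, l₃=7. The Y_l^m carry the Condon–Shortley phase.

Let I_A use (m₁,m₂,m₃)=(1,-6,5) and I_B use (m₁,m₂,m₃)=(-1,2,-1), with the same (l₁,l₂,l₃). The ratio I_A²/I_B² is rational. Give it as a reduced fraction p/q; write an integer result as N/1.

l's match ⇒ only the (l;m) 3-j factors differ between A and B.
A: triangle coeff Δ(3,6,7) = 1/2042040; Σ_t [0,0]: t=0:+1/29030400 = 1/29030400; (3j)²=99/7735 [(3 6 7; 1 -6 5)], sign=+1
B: triangle coeff Δ(3,6,7) = 1/2042040; Σ_t [0,2]: t=0:+1/3870720 t=1:−1/181440 t=2:+1/138240 = 23/11612160; (3j)²=529/204204 [(3 6 7; -1 2 -1)], sign=+1
I_A²/I_B² = (99/7735)/(529/204204) = 13068/2645

13068/2645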